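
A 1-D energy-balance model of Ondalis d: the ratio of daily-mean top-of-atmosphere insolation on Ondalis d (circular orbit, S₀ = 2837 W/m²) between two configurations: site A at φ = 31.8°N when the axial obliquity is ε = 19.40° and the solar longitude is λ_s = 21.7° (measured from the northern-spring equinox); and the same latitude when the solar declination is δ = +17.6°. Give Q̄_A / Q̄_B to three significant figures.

— Configuration A (φ=+31.8°):
Solar declination: sin δ = sin ε · sin λ_s = sin 19.40° × sin 21.7° = 0.12282, so δ = +7.055°.
cos H₀ = −tan(+31.8°) tan(+7.055°) = -0.0767, H₀ = 1.6476 rad.
Bracket: H₀ sin φ sin δ + cos φ cos δ sin H₀ = 1.6476×0.52696×0.12282 + 0.84989×0.99243×0.99705 = 0.106635 + 0.840968 = 0.947603.
Q̄ = (S₀/π) × [bracket] = (2837/π) × 0.947603 = 855.73 W/m².
— Configuration B (φ=+31.8°):
cos H₀ = −tan(+31.8°) tan(+17.600°) = -0.1967, H₀ = 1.7688 rad.
Bracket: H₀ sin φ sin δ + cos φ cos δ sin H₀ = 1.7688×0.52696×0.30237 + 0.84989×0.95319×0.98047 = 0.281835 + 0.794285 = 1.076120.
Q̄ = (S₀/π) × [bracket] = (2837/π) × 1.076120 = 971.78 W/m².
Ratio Q̄_A / Q̄_B = 855.73 / 971.78 = 0.8806.

Q̄_A / Q̄_B ≈ 0.881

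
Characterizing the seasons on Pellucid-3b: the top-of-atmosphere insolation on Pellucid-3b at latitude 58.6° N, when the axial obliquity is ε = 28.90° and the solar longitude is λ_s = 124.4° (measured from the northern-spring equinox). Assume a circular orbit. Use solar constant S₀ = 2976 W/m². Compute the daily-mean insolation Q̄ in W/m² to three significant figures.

Solar declination: sin δ = sin ε · sin λ_s = sin 28.90° × sin 124.4° = 0.39876, so δ = +23.501°.
cos H₀ = −tan(+58.6°) tan(+23.501°) = -0.7124, H₀ = 2.3637 rad.
Bracket: H₀ sin φ sin δ + cos φ cos δ sin H₀ = 2.3637×0.85355×0.39876 + 0.52101×0.91705×0.70181 = 0.804513 + 0.335319 = 1.139832.
Q̄ = (S₀/π) × [bracket] = (2976/π) × 1.139832 = 1080 W/m².

Q̄ ≈ 1.08e+03 W/m²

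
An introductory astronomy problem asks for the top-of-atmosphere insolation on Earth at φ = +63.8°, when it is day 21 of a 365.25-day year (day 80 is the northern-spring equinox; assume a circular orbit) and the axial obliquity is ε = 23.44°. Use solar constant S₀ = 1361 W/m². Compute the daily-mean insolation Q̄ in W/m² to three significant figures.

Q̄ ≈ 24.2 W/m²

Solar longitude: λ_s = 360° × (21 − 80)/365.25 = -58.152°, i.e. -58.152° + 360° = 301.848°.
sin δ = sin 23.44° × sin 301.848° = -0.33790, so δ = -19.749°.
cos H₀ = −tan(+63.8°) tan(-19.749°) = 0.7296, H₀ = 0.7530 rad.
Bracket: H₀ sin φ sin δ + cos φ cos δ sin H₀ = 0.7530×0.89726×-0.33790 + 0.44151×0.94118×0.68385 = -0.228298 + 0.284167 = 0.055869.
Q̄ = (S₀/π) × [bracket] = (1361/π) × 0.055869 = 24.20 W/m².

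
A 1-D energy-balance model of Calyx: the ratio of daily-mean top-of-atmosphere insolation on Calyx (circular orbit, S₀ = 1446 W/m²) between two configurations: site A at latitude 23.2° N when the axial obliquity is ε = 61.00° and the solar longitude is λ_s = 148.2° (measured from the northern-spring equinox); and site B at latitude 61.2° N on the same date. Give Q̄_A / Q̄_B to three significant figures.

— Configuration A (φ=+23.2°):
Solar declination: sin δ = sin ε · sin λ_s = sin 61.00° × sin 148.2° = 0.46089, so δ = +27.444°.
cos H₀ = −tan(+23.2°) tan(+27.444°) = -0.2226, H₀ = 1.7953 rad.
Bracket: H₀ sin φ sin δ + cos φ cos δ sin H₀ = 1.7953×0.39394×0.46089 + 0.91914×0.88746×0.97491 = 0.325960 + 0.795234 = 1.121194.
Q̄ = (S₀/π) × [bracket] = (1446/π) × 1.121194 = 516.06 W/m².
— Configuration B (φ=+61.2°):
cos H₀ = −tan(+61.2°) tan(+27.444°) = -0.9447, H₀ = 2.8074 rad.
Bracket: H₀ sin φ sin δ + cos φ cos δ sin H₀ = 2.8074×0.87631×0.46089 + 0.48175×0.88746×0.32805 = 1.133860 + 0.140252 = 1.274112.
Q̄ = (S₀/π) × [bracket] = (1446/π) × 1.274112 = 586.44 W/m².
Ratio Q̄_A / Q̄_B = 516.06 / 586.44 = 0.8800.

Q̄_A / Q̄_B ≈ 0.880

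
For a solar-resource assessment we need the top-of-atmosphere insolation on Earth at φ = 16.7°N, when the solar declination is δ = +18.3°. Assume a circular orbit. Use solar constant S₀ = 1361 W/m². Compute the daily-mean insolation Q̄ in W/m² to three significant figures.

cos H₀ = −tan(+16.7°) tan(+18.300°) = -0.0992, H₀ = 1.6702 rad.
Bracket: H₀ sin φ sin δ + cos φ cos δ sin H₀ = 1.6702×0.28736×0.31399 + 0.95782×0.94943×0.99507 = 0.150699 + 0.904900 = 1.055599.
Q̄ = (S₀/π) × [bracket] = (1361/π) × 1.055599 = 457.3 W/m².

Q̄ ≈ 457 W/m²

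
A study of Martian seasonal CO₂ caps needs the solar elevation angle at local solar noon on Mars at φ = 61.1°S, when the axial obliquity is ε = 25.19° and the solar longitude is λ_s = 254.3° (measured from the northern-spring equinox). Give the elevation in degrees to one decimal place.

53.1°

Solar declination: sin δ = sin ε · sin λ_s = sin 25.19° × sin 254.3° = -0.40974, so δ = -24.189°.
At local noon the hour angle is zero, so the zenith angle equals |φ − δ| = |-61.1° − (-24.189°)| = 36.911°.
Elevation = 90° − 36.911° = 53.1°.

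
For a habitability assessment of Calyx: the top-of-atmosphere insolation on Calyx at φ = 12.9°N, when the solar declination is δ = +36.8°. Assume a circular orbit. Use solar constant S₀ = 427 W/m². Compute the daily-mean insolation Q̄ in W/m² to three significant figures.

cos H₀ = −tan(+12.9°) tan(+36.800°) = -0.1713, H₀ = 1.7430 rad.
Bracket: H₀ sin φ sin δ + cos φ cos δ sin H₀ = 1.7430×0.22325×0.59902 + 0.97476×0.80073×0.98521 = 0.233094 + 0.768976 = 1.002070.
Q̄ = (S₀/π) × [bracket] = (427/π) × 1.002070 = 136.2 W/m².

Q̄ ≈ 136 W/m²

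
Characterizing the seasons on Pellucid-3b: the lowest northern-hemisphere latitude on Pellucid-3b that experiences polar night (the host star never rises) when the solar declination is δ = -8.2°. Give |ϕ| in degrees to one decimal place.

|ϕ| = 81.8°

Polar night requires cos h₀ = −tan ϕ tan δ ≥ 1, i.e. tan ϕ tan δ ≤ −1.
The boundary is |tan ϕ| · |tan δ| = 1, so |ϕ| = 90° − |δ| = 90° − 8.2° = 81.8° in the northern hemisphere.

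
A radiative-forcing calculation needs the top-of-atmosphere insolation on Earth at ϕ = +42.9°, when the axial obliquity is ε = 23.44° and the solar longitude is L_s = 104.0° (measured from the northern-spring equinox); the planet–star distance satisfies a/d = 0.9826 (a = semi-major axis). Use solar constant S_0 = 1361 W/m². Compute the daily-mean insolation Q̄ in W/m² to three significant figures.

Q̄ ≈ 477 W/m²

Solar declination: sin δ = sin ε · sin L_s = sin 23.44° × sin 104.0° = 0.38597, so δ = +22.704°.
cos h₀ = −tan(+42.9°) tan(+22.704°) = -0.3888, h₀ = 1.9701 rad.
Bracket: h₀ sin ϕ sin δ + cos ϕ cos δ sin h₀ = 1.9701×0.68072×0.38597 + 0.73254×0.92251×0.92132 = 0.517619 + 0.622605 = 1.140224.
Inverse-square distance factor (a/d)² = 0.9826² = 0.965503.
Q̄ = (S_0/π) × 0.965503 × [bracket] = (1361/π) × 0.965503 × 1.140224 = 476.9 W/m².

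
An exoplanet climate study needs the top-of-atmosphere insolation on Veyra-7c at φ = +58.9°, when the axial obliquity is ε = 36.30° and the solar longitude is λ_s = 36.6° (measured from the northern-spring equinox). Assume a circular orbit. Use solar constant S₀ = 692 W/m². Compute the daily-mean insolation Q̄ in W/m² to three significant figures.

Solar declination: sin δ = sin ε · sin λ_s = sin 36.30° × sin 36.6° = 0.35297, so δ = +20.669°.
cos H₀ = −tan(+58.9°) tan(+20.669°) = -0.6254, H₀ = 2.2464 rad.
Bracket: H₀ sin φ sin δ + cos φ cos δ sin H₀ = 2.2464×0.85627×0.35297 + 0.51653×0.93563×0.78032 = 0.678947 + 0.377114 = 1.056061.
Q̄ = (S₀/π) × [bracket] = (692/π) × 1.056061 = 232.6 W/m².

Q̄ ≈ 233 W/m²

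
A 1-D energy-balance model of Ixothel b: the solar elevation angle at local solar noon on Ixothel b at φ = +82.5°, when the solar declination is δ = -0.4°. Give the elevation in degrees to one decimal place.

7.1°

At local noon the hour angle is zero, so the zenith angle equals |φ − δ| = |+82.5° − (-0.400°)| = 82.900°.
Elevation = 90° − 82.900° = 7.1°.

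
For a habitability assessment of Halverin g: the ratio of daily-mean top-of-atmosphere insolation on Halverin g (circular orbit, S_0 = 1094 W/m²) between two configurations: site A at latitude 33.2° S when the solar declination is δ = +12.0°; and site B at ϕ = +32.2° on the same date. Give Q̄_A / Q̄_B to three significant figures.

— Configuration A (ϕ=-33.2°):
cos h₀ = −tan(-33.2°) tan(+12.000°) = 0.1391, h₀ = 1.4313 rad.
Bracket: h₀ sin ϕ sin δ + cos ϕ cos δ sin h₀ = 1.4313×-0.54756×0.20791 + 0.83676×0.97815×0.99028 = -0.162944 + 0.810521 = 0.647577.
Q̄ = (S_0/π) × [bracket] = (1094/π) × 0.647577 = 225.51 W/m².
— Configuration B (ϕ=+32.2°):
cos h₀ = −tan(+32.2°) tan(+12.000°) = -0.1339, h₀ = 1.7051 rad.
Bracket: h₀ sin ϕ sin δ + cos ϕ cos δ sin h₀ = 1.7051×0.53288×0.20791 + 0.84619×0.97815×0.99100 = 0.188910 + 0.820251 = 1.009161.
Q̄ = (S_0/π) × [bracket] = (1094/π) × 1.009161 = 351.42 W/m².
Ratio Q̄_A / Q̄_B = 225.51 / 351.42 = 0.6417.

Q̄_A / Q̄_B ≈ 0.642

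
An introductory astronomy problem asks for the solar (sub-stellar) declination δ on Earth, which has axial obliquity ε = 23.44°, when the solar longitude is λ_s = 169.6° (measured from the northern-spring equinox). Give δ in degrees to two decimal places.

sin δ = sin ε · sin λ_s = sin 23.44° × sin 169.6° = 0.071808.
δ = arcsin(0.071808) = +4.12°.

δ = +4.12°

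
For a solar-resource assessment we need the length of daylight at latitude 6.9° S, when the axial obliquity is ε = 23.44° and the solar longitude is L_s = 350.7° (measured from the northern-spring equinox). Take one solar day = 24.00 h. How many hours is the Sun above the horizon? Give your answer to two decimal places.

Solar declination: sin δ = sin ε · sin L_s = sin 23.44° × sin 350.7° = -0.06428, so δ = -3.686°.
cos h₀ = −tan ϕ · tan δ = −tan(-6.9°) × tan(-3.686°) = -0.0078, so h₀ = 1.5786 rad = 90.45°.
Daylight = 2h₀/(2π) × 24.00 h = (1.5786/π) × 24.00 = 12.06 h.

12.06 h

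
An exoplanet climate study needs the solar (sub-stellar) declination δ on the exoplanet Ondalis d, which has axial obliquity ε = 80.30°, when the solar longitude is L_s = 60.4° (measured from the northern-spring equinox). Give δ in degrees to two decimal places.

δ = +58.99°

sin δ = sin ε · sin L_s = sin 80.30° × sin 60.4° = 0.857064.
δ = arcsin(0.857064) = +58.99°.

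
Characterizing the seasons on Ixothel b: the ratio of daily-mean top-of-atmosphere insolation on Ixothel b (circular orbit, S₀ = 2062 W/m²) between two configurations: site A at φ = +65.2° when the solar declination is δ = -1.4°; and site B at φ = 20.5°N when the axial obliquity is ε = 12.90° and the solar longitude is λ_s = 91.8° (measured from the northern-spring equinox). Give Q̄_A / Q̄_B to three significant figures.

— Configuration A (φ=+65.2°):
cos H₀ = −tan(+65.2°) tan(-1.400°) = 0.0529, H₀ = 1.5179 rad.
Bracket: H₀ sin φ sin δ + cos φ cos δ sin H₀ = 1.5179×0.90778×-0.02443 + 0.41945×0.99970×0.99860 = -0.033663 + 0.418737 = 0.385074.
Q̄ = (S₀/π) × [bracket] = (2062/π) × 0.385074 = 252.75 W/m².
— Configuration B (φ=+20.5°):
Solar declination: sin δ = sin ε · sin λ_s = sin 12.90° × sin 91.8° = 0.22314, so δ = +12.894°.
cos H₀ = −tan(+20.5°) tan(+12.894°) = -0.0856, H₀ = 1.6565 rad.
Bracket: H₀ sin φ sin δ + cos φ cos δ sin H₀ = 1.6565×0.35021×0.22314 + 0.93667×0.97479×0.99633 = 0.129449 + 0.909706 = 1.039155.
Q̄ = (S₀/π) × [bracket] = (2062/π) × 1.039155 = 682.05 W/m².
Ratio Q̄_A / Q̄_B = 252.75 / 682.05 = 0.3706.

Q̄_A / Q̄_B ≈ 0.371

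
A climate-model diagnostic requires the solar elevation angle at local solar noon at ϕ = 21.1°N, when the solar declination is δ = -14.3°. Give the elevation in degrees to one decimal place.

54.6°

At local noon the hour angle is zero, so the zenith angle equals |ϕ − δ| = |+21.1° − (-14.300°)| = 35.400°.
Elevation = 90° − 35.400° = 54.6°.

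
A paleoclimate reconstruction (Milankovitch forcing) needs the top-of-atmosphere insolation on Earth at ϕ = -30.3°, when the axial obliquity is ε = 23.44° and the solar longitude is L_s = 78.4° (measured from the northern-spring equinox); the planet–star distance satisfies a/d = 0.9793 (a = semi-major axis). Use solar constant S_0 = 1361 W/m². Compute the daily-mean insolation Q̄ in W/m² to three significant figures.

Solar declination: sin δ = sin ε · sin L_s = sin 23.44° × sin 78.4° = 0.38966, so δ = +22.934°.
cos h₀ = −tan(-30.3°) tan(+22.934°) = 0.2472, h₀ = 1.3210 rad.
Bracket: h₀ sin ϕ sin δ + cos ϕ cos δ sin h₀ = 1.3210×-0.50453×0.38966 + 0.86340×0.92096×0.96895 = -0.259702 + 0.770467 = 0.510765.
Inverse-square distance factor (a/d)² = 0.9793² = 0.959028.
Q̄ = (S_0/π) × 0.959028 × [bracket] = (1361/π) × 0.959028 × 0.510765 = 212.2 W/m².

Q̄ ≈ 212 W/m²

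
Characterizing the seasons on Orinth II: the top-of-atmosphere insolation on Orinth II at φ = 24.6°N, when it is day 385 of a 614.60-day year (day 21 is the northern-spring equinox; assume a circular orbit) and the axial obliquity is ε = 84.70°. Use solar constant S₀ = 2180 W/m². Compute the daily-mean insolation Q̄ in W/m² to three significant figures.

Q̄ ≈ 305 W/m²

Solar longitude: λ_s = 360° × (385 − 21)/614.60 = 213.212°.
sin δ = sin 84.70° × sin 213.212° = -0.54539, so δ = -33.052°.
cos H₀ = −tan(+24.6°) tan(-33.052°) = 0.2979, H₀ = 1.2683 rad.
Bracket: H₀ sin φ sin δ + cos φ cos δ sin H₀ = 1.2683×0.41628×-0.54539 + 0.90924×0.83818×0.95459 = -0.287948 + 0.727500 = 0.439552.
Q̄ = (S₀/π) × [bracket] = (2180/π) × 0.439552 = 305.0 W/m².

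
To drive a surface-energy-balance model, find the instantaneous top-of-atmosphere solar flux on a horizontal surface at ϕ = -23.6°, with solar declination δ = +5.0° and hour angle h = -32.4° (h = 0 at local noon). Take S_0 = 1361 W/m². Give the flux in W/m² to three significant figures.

1.00e+03 W/m²

cos θ_z = sin ϕ sin δ + cos ϕ cos δ cos h = -0.034893 + 0.770766 = 0.735873.
Flux = S_0 · cos θ_z = 1361 × 0.735873 = 1002 W/m².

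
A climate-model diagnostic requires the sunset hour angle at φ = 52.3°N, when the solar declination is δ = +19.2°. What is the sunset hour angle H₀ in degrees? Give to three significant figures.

cos H₀ = −tan φ · tan δ = −tan(+52.3°) × tan(+19.200°) = -0.4506, so H₀ = 2.0382 rad = 116.78°.

H₀ = 117°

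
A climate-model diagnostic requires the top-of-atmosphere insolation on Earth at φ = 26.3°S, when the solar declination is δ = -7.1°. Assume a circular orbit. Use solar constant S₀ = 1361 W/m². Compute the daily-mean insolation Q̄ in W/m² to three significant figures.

cos H₀ = −tan(-26.3°) tan(-7.100°) = -0.0616, H₀ = 1.6324 rad.
Bracket: H₀ sin φ sin δ + cos φ cos δ sin H₀ = 1.6324×-0.44307×-0.12360 + 0.89649×0.99233×0.99810 = 0.089396 + 0.887924 = 0.977320.
Q̄ = (S₀/π) × [bracket] = (1361/π) × 0.977320 = 423.4 W/m².

Q̄ ≈ 423 W/m²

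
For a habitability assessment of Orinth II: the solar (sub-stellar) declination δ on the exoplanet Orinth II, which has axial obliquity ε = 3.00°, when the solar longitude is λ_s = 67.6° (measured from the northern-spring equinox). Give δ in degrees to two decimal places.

δ = +2.77°

sin δ = sin ε · sin λ_s = sin 3.00° × sin 67.6° = 0.048387.
δ = arcsin(0.048387) = +2.77°.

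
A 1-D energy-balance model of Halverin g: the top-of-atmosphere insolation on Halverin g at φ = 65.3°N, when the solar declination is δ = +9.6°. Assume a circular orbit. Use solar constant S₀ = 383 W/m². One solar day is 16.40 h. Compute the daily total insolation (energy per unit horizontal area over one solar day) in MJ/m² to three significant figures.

4.88 MJ/m²

cos H₀ = −tan(+65.3°) tan(+9.600°) = -0.3677, H₀ = 1.9474 rad.
Bracket: H₀ sin φ sin δ + cos φ cos δ sin H₀ = 1.9474×0.90851×0.16677 + 0.41787×0.98600×0.92993 = 0.295055 + 0.383150 = 0.678205.
Q̄ = (S₀/π) × [bracket] = (383/π) × 0.678205 = 82.682 W/m².
Daily total = Q̄ × 16.40 h × 3600 s/h = 82.682 × 16.40 × 3600 / 10⁶ = 4.882 MJ/m².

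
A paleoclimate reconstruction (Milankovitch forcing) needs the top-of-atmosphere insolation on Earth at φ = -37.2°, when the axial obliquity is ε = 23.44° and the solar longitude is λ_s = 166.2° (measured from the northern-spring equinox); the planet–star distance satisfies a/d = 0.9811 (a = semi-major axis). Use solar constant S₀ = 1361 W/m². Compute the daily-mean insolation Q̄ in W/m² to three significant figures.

Q̄ ≈ 294 W/m²

Solar declination: sin δ = sin ε · sin λ_s = sin 23.44° × sin 166.2° = 0.09489, so δ = +5.445°.
cos H₀ = −tan(-37.2°) tan(+5.445°) = 0.0723, H₀ = 1.4984 rad.
Bracket: H₀ sin φ sin δ + cos φ cos δ sin H₀ = 1.4984×-0.60460×0.09489 + 0.79653×0.99549×0.99738 = -0.085964 + 0.790860 = 0.704896.
Inverse-square distance factor (a/d)² = 0.9811² = 0.962557.
Q̄ = (S₀/π) × 0.962557 × [bracket] = (1361/π) × 0.962557 × 0.704896 = 293.9 W/m².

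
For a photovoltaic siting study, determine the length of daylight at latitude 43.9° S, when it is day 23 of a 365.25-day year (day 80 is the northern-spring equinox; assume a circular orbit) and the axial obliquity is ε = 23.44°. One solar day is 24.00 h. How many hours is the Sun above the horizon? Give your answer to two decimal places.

14.63 h

Solar longitude: λ_s = 360° × (23 − 80)/365.25 = -56.181°, i.e. -56.181° + 360° = 303.819°.
sin δ = sin 23.44° × sin 303.819° = -0.33048, so δ = -19.298°.
cos H₀ = −tan φ · tan δ = −tan(-43.9°) × tan(-19.298°) = -0.3370, so H₀ = 1.9145 rad = 109.69°.
Daylight = 2H₀/(2π) × 24.00 h = (1.9145/π) × 24.00 = 14.63 h.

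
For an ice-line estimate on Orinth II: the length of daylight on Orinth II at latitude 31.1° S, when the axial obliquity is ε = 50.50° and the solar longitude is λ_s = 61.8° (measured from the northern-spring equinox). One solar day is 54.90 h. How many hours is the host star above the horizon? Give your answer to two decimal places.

Solar declination: sin δ = sin ε · sin λ_s = sin 50.50° × sin 61.8° = 0.68004, so δ = +42.846°.
cos H₀ = −tan φ · tan δ = −tan(-31.1°) × tan(+42.846°) = 0.5595, so H₀ = 0.9770 rad = 55.98°.
Daylight = 2H₀/(2π) × 54.90 h = (0.9770/π) × 54.90 = 17.07 h.

17.07 h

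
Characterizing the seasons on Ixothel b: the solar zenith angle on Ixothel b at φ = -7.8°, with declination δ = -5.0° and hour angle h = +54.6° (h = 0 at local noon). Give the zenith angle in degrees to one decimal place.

θ_z = 54.3°

cos θ_z = sin φ sin δ + cos φ cos δ cos h = 0.011828 + 0.571738 = 0.583566.
θ_z = arccos(0.583566) = 54.3°.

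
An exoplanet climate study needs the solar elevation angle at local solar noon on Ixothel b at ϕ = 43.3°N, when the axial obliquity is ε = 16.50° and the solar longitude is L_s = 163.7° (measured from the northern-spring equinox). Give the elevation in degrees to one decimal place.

Solar declination: sin δ = sin ε · sin L_s = sin 16.50° × sin 163.7° = 0.07971, so δ = +4.572°.
At local noon the hour angle is zero, so the zenith angle equals |ϕ − δ| = |+43.3° − (+4.572°)| = 38.728°.
Elevation = 90° − 38.728° = 51.3°.

51.3°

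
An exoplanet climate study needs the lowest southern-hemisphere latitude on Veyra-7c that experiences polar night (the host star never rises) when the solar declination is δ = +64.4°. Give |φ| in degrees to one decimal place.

Polar night requires cos H₀ = −tan φ tan δ ≥ 1, i.e. tan φ tan δ ≤ −1.
The boundary is |tan φ| · |tan δ| = 1, so |φ| = 90° − |δ| = 90° − 64.4° = 25.6° in the southern hemisphere.

|φ| = 25.6°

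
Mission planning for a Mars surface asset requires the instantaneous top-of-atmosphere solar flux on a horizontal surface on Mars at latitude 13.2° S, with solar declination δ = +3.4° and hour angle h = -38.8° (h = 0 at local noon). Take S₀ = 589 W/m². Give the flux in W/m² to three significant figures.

438 W/m²

cos θ_z = sin φ sin δ + cos φ cos δ cos h = -0.013543 + 0.757411 = 0.743868.
Flux = S₀ · cos θ_z = 589 × 0.743868 = 438.1 W/m².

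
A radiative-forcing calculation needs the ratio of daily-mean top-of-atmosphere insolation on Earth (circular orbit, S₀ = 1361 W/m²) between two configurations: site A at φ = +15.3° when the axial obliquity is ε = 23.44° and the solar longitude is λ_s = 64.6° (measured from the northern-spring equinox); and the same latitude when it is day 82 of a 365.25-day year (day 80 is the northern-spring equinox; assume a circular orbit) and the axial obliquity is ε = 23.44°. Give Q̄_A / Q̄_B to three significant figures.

— Configuration A (φ=+15.3°):
Solar declination: sin δ = sin ε · sin λ_s = sin 23.44° × sin 64.6° = 0.35934, so δ = +21.059°.
cos H₀ = −tan(+15.3°) tan(+21.059°) = -0.1053, H₀ = 1.6763 rad.
Bracket: H₀ sin φ sin δ + cos φ cos δ sin H₀ = 1.6763×0.26387×0.35934 + 0.96456×0.93321×0.99444 = 0.158945 + 0.895132 = 1.054077.
Q̄ = (S₀/π) × [bracket] = (1361/π) × 1.054077 = 456.65 W/m².
— Configuration B (φ=+15.3°):
Solar longitude: λ_s = 360° × (82 − 80)/365.25 = 1.971°.
sin δ = sin 23.44° × sin 1.971° = 0.01368, so δ = +0.784°.
cos H₀ = −tan(+15.3°) tan(+0.784°) = -0.0037, H₀ = 1.5745 rad.
Bracket: H₀ sin φ sin δ + cos φ cos δ sin H₀ = 1.5745×0.26387×0.01368 + 0.96456×0.99991×0.99999 = 0.005684 + 0.964464 = 0.970148.
Q̄ = (S₀/π) × [bracket] = (1361/π) × 0.970148 = 420.29 W/m².
Ratio Q̄_A / Q̄_B = 456.65 / 420.29 = 1.087.

Q̄_A / Q̄_B ≈ 1.09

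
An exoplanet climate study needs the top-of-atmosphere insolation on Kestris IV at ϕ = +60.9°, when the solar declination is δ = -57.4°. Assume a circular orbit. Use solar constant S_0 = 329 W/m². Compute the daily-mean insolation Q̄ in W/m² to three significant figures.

Q̄ ≈ 0.00 W/m²

cos h₀ = −tan(+60.9°) tan(-57.400°) = 2.8093 ≥ 1 ⇒ polar night, h₀ = 0 and Q̄ = 0.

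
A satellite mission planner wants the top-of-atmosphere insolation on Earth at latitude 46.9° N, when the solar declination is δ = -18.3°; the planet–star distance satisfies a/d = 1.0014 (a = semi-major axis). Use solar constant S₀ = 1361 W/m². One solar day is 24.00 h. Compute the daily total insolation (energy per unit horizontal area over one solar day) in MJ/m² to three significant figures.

cos H₀ = −tan(+46.9°) tan(-18.300°) = 0.3534, H₀ = 1.2096 rad.
Bracket: H₀ sin φ sin δ + cos φ cos δ sin H₀ = 1.2096×0.73016×-0.31399 + 0.68327×0.94943×0.93547 = -0.277316 + 0.606855 = 0.329539.
Inverse-square distance factor (a/d)² = 1.0014² = 1.002802.
Q̄ = (S₀/π) × 1.002802 × [bracket] = (1361/π) × 1.002802 × 0.329539 = 143.16 W/m².
Daily total = Q̄ × 24.00 h × 3600 s/h = 143.16 × 24.00 × 3600 / 10⁶ = 12.37 MJ/m².

12.4 MJ/m²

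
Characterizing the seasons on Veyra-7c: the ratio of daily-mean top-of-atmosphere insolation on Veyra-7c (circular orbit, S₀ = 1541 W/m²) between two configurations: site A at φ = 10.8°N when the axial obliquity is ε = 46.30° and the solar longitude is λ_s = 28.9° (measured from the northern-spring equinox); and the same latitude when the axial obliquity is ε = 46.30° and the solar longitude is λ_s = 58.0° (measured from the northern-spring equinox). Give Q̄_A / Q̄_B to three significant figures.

— Configuration A (φ=+10.8°):
Solar declination: sin δ = sin ε · sin λ_s = sin 46.30° × sin 28.9° = 0.34940, so δ = +20.450°.
cos H₀ = −tan(+10.8°) tan(+20.450°) = -0.0711, H₀ = 1.6420 rad.
Bracket: H₀ sin φ sin δ + cos φ cos δ sin H₀ = 1.6420×0.18738×0.34940 + 0.98229×0.93697×0.99747 = 0.107503 + 0.918048 = 1.025551.
Q̄ = (S₀/π) × [bracket] = (1541/π) × 1.025551 = 503.05 W/m².
— Configuration B (φ=+10.8°):
Solar declination: sin δ = sin ε · sin λ_s = sin 46.30° × sin 58.0° = 0.61311, so δ = +37.815°.
cos H₀ = −tan(+10.8°) tan(+37.815°) = -0.1480, H₀ = 1.7194 rad.
Bracket: H₀ sin φ sin δ + cos φ cos δ sin H₀ = 1.7194×0.18738×0.61311 + 0.98229×0.79000×0.98898 = 0.197532 + 0.767457 = 0.964989.
Q̄ = (S₀/π) × [bracket] = (1541/π) × 0.964989 = 473.34 W/m².
Ratio Q̄_A / Q̄_B = 503.05 / 473.34 = 1.063.

Q̄_A / Q̄_B ≈ 1.06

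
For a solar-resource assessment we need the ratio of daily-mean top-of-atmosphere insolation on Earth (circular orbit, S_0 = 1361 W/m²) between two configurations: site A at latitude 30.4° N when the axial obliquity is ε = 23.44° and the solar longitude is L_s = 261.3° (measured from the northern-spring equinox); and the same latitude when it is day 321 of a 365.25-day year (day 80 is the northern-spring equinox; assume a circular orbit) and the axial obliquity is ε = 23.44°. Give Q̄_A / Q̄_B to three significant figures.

Q̄_A / Q̄_B ≈ 0.897

— Configuration A (ϕ=+30.4°):
Solar declination: sin δ = sin ε · sin L_s = sin 23.44° × sin 261.3° = -0.39321, so δ = -23.154°.
cos h₀ = −tan(+30.4°) tan(-23.154°) = 0.2509, h₀ = 1.3172 rad.
Bracket: h₀ sin ϕ sin δ + cos ϕ cos δ sin h₀ = 1.3172×0.50603×-0.39321 + 0.86251×0.91945×0.96801 = -0.262091 + 0.767666 = 0.505575.
Q̄ = (S_0/π) × [bracket] = (1361/π) × 0.505575 = 219.03 W/m².
— Configuration B (ϕ=+30.4°):
Solar longitude: L_s = 360° × (321 − 80)/365.25 = 237.536°.
sin δ = sin 23.44° × sin 237.536° = -0.33563, so δ = -19.611°.
cos h₀ = −tan(+30.4°) tan(-19.611°) = 0.2090, h₀ = 1.3602 rad.
Bracket: h₀ sin ϕ sin δ + cos ϕ cos δ sin h₀ = 1.3602×0.50603×-0.33563 + 0.86251×0.94200×0.97791 = -0.231015 + 0.794537 = 0.563522.
Q̄ = (S_0/π) × [bracket] = (1361/π) × 0.563522 = 244.13 W/m².
Ratio Q̄_A / Q̄_B = 219.03 / 244.13 = 0.8972.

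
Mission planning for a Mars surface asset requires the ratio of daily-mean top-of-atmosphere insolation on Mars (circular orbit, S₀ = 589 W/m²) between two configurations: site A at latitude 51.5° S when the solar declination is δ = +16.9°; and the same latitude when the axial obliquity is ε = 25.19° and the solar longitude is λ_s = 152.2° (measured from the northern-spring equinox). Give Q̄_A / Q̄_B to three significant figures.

— Configuration A (φ=-51.5°):
cos H₀ = −tan(-51.5°) tan(+16.900°) = 0.3820, H₀ = 1.1789 rad.
Bracket: H₀ sin φ sin δ + cos φ cos δ sin H₀ = 1.1789×-0.78261×0.29070 + 0.62251×0.95681×0.92418 = -0.268205 + 0.550464 = 0.282259.
Q̄ = (S₀/π) × [bracket] = (589/π) × 0.282259 = 52.919 W/m².
— Configuration B (φ=-51.5°):
Solar declination: sin δ = sin ε · sin λ_s = sin 25.19° × sin 152.2° = 0.19850, so δ = +11.449°.
cos H₀ = −tan(-51.5°) tan(+11.449°) = 0.2546, H₀ = 1.3133 rad.
Bracket: H₀ sin φ sin δ + cos φ cos δ sin H₀ = 1.3133×-0.78261×0.19850 + 0.62251×0.98010×0.96704 = -0.204019 + 0.590012 = 0.385993.
Q̄ = (S₀/π) × [bracket] = (589/π) × 0.385993 = 72.368 W/m².
Ratio Q̄_A / Q̄_B = 52.919 / 72.368 = 0.7312.

Q̄_A / Q̄_B ≈ 0.731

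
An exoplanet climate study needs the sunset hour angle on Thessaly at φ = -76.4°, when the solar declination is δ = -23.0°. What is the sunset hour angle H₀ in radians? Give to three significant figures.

H₀ = 3.14 rad

Sunrise equation: cos H₀ = −tan φ · tan δ = -1.7546 ≤ −1, so the host star never sets (polar day) and H₀ = π.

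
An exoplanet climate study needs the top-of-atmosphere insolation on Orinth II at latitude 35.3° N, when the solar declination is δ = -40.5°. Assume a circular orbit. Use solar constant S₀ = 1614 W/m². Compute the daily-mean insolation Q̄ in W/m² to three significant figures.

cos H₀ = −tan(+35.3°) tan(-40.500°) = 0.6047, H₀ = 0.9214 rad.
Bracket: H₀ sin φ sin δ + cos φ cos δ sin H₀ = 0.9214×0.57786×-0.64945 + 0.81614×0.76041×0.79644 = -0.345793 + 0.494271 = 0.148478.
Q̄ = (S₀/π) × [bracket] = (1614/π) × 0.148478 = 76.28 W/m².

Q̄ ≈ 76.3 W/m²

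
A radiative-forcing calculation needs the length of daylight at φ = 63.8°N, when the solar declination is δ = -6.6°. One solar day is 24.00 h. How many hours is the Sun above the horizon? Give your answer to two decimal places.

cos H₀ = −tan φ · tan δ = −tan(+63.8°) × tan(-6.600°) = 0.2351, so H₀ = 1.3334 rad = 76.40°.
Daylight = 2H₀/(2π) × 24.00 h = (1.3334/π) × 24.00 = 10.19 h.

10.19 h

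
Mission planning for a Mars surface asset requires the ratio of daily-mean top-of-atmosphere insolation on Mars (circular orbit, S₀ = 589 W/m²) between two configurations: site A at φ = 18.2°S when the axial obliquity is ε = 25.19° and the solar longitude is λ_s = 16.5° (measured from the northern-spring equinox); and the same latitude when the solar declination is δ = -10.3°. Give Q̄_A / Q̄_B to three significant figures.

Q̄_A / Q̄_B ≈ 0.864

— Configuration A (φ=-18.2°):
Solar declination: sin δ = sin ε · sin λ_s = sin 25.19° × sin 16.5° = 0.12088, so δ = +6.943°.
cos H₀ = −tan(-18.2°) tan(+6.943°) = 0.0400, H₀ = 1.5307 rad.
Bracket: H₀ sin φ sin δ + cos φ cos δ sin H₀ = 1.5307×-0.31233×0.12088 + 0.94997×0.99267×0.99920 = -0.057791 + 0.942252 = 0.884461.
Q̄ = (S₀/π) × [bracket] = (589/π) × 0.884461 = 165.82 W/m².
— Configuration B (φ=-18.2°):
cos H₀ = −tan(-18.2°) tan(-10.300°) = -0.0598, H₀ = 1.6306 rad.
Bracket: H₀ sin φ sin δ + cos φ cos δ sin H₀ = 1.6306×-0.31233×-0.17880 + 0.94997×0.98389×0.99821 = 0.091060 + 0.932993 = 1.024053.
Q̄ = (S₀/π) × [bracket] = (589/π) × 1.024053 = 191.99 W/m².
Ratio Q̄_A / Q̄_B = 165.82 / 191.99 = 0.8637.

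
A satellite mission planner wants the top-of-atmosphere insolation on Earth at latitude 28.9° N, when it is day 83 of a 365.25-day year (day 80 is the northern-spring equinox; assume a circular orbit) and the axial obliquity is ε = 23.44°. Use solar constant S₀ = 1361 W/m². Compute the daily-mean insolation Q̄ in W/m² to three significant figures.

Q̄ ≈ 386 W/m²

Solar longitude: λ_s = 360° × (83 − 80)/365.25 = 2.957°.
sin δ = sin 23.44° × sin 2.957° = 0.02052, so δ = +1.176°.
cos H₀ = −tan(+28.9°) tan(+1.176°) = -0.0113, H₀ = 1.5821 rad.
Bracket: H₀ sin φ sin δ + cos φ cos δ sin H₀ = 1.5821×0.48328×0.02052 + 0.87546×0.99979×0.99994 = 0.015690 + 0.875224 = 0.890914.
Q̄ = (S₀/π) × [bracket] = (1361/π) × 0.890914 = 386.0 W/m².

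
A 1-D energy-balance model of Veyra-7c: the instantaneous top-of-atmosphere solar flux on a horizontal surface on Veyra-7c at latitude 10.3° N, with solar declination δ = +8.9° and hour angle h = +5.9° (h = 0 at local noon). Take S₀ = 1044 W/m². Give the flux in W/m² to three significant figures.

cos θ_z = sin φ sin δ + cos φ cos δ cos h = 0.027663 + 0.966890 = 0.994553.
Flux = S₀ · cos θ_z = 1044 × 0.994553 = 1038 W/m².

1.04e+03 W/m²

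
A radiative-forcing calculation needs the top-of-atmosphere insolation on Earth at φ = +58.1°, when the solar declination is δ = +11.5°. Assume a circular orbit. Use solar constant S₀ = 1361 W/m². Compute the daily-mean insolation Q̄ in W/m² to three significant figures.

Q̄ ≈ 352 W/m²

cos H₀ = −tan(+58.1°) tan(+11.500°) = -0.3269, H₀ = 1.9038 rad.
Bracket: H₀ sin φ sin δ + cos φ cos δ sin H₀ = 1.9038×0.84897×0.19937 + 0.52844×0.97992×0.94507 = 0.322236 + 0.489385 = 0.811621.
Q̄ = (S₀/π) × [bracket] = (1361/π) × 0.811621 = 351.6 W/m².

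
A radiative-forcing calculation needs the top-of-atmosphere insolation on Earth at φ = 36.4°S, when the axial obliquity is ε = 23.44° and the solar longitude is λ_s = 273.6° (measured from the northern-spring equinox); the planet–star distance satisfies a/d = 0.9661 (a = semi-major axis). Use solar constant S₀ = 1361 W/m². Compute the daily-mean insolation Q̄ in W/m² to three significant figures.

Q̄ ≈ 464 W/m²

Solar declination: sin δ = sin ε · sin λ_s = sin 23.44° × sin 273.6° = -0.39700, so δ = -23.391°.
cos H₀ = −tan(-36.4°) tan(-23.391°) = -0.3189, H₀ = 1.8954 rad.
Bracket: H₀ sin φ sin δ + cos φ cos δ sin H₀ = 1.8954×-0.59342×-0.39700 + 0.80489×0.91782×0.94779 = 0.446533 + 0.700174 = 1.146707.
Inverse-square distance factor (a/d)² = 0.9661² = 0.933349.
Q̄ = (S₀/π) × 0.933349 × [bracket] = (1361/π) × 0.933349 × 1.146707 = 463.7 W/m².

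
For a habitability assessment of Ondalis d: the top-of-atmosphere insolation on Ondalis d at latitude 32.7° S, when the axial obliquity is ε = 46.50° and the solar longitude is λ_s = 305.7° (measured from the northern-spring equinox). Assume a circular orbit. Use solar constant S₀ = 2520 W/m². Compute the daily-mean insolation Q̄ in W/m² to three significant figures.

Q̄ ≈ 1.01e+03 W/m²

Solar declination: sin δ = sin ε · sin λ_s = sin 46.50° × sin 305.7° = -0.58906, so δ = -36.091°.
cos H₀ = −tan(-32.7°) tan(-36.091°) = -0.4680, H₀ = 2.0578 rad.
Bracket: H₀ sin φ sin δ + cos φ cos δ sin H₀ = 2.0578×-0.54024×-0.58906 + 0.84151×0.80809×0.88374 = 0.654861 + 0.600957 = 1.255818.
Q̄ = (S₀/π) × [bracket] = (2520/π) × 1.255818 = 1007 W/m².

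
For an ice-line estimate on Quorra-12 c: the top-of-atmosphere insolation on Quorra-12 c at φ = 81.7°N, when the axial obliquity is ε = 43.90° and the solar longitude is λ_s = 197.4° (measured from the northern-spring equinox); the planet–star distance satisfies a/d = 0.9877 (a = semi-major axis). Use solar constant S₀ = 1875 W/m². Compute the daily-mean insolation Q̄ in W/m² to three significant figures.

Q̄ ≈ 0.00 W/m²

Solar declination: sin δ = sin ε · sin λ_s = sin 43.90° × sin 197.4° = -0.20736, so δ = -11.967°.
cos H₀ = −tan(+81.7°) tan(-11.967°) = 1.4529 ≥ 1 ⇒ polar night, H₀ = 0 and Q̄ = 0.
Inverse-square distance factor (a/d)² = 0.9877² = 0.975551.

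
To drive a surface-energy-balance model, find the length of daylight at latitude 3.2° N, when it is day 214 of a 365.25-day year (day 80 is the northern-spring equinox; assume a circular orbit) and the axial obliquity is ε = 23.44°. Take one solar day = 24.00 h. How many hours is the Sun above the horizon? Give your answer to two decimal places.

Solar longitude: λ_s = 360° × (214 − 80)/365.25 = 132.074°.
sin δ = sin 23.44° × sin 132.074° = 0.29527, so δ = +17.174°.
cos H₀ = −tan φ · tan δ = −tan(+3.2°) × tan(+17.174°) = -0.0173, so H₀ = 1.5881 rad = 90.99°.
Daylight = 2H₀/(2π) × 24.00 h = (1.5881/π) × 24.00 = 12.13 h.

12.13 h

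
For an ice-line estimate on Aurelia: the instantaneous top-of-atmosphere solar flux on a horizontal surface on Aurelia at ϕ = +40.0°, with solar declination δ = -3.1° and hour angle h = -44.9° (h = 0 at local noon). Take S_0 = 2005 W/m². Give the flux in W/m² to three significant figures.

1.02e+03 W/m²

cos θ_z = sin ϕ sin δ + cos ϕ cos δ cos h = -0.034761 + 0.541826 = 0.507065.
Flux = S_0 · cos θ_z = 2005 × 0.507065 = 1017 W/m².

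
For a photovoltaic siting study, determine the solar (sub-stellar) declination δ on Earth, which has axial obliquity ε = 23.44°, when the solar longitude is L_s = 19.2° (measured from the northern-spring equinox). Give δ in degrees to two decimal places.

sin δ = sin ε · sin L_s = sin 23.44° × sin 19.2° = 0.130819.
δ = arcsin(0.130819) = +7.52°.

δ = +7.52°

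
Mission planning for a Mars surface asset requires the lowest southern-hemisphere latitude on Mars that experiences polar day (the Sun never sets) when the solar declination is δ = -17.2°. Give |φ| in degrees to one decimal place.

|φ| = 72.8°

Polar day requires cos H₀ = −tan φ tan δ ≤ −1, i.e. tan φ tan δ ≥ 1.
The boundary is |tan φ| · |tan δ| = 1, so |φ| = 90° − |δ| = 90° − 17.2° = 72.8° in the southern hemisphere.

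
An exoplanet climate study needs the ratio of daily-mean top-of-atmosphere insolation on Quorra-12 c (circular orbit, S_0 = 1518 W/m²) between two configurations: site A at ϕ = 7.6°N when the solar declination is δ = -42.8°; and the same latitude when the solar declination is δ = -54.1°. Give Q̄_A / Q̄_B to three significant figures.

— Configuration A (ϕ=+7.6°):
cos h₀ = −tan(+7.6°) tan(-42.800°) = 0.1236, h₀ = 1.4469 rad.
Bracket: h₀ sin ϕ sin δ + cos ϕ cos δ sin h₀ = 1.4469×0.13226×-0.67944 + 0.99122×0.73373×0.99234 = -0.130022 + 0.721717 = 0.591695.
Q̄ = (S_0/π) × [bracket] = (1518/π) × 0.591695 = 285.90 W/m².
— Configuration B (ϕ=+7.6°):
cos h₀ = −tan(+7.6°) tan(-54.100°) = 0.1843, h₀ = 1.3854 rad.
Bracket: h₀ sin ϕ sin δ + cos ϕ cos δ sin h₀ = 1.3854×0.13226×-0.81004 + 0.99122×0.58637×0.98287 = -0.148426 + 0.571265 = 0.422839.
Q̄ = (S_0/π) × [bracket] = (1518/π) × 0.422839 = 204.31 W/m².
Ratio Q̄_A / Q̄_B = 285.90 / 204.31 = 1.399.

Q̄_A / Q̄_B ≈ 1.40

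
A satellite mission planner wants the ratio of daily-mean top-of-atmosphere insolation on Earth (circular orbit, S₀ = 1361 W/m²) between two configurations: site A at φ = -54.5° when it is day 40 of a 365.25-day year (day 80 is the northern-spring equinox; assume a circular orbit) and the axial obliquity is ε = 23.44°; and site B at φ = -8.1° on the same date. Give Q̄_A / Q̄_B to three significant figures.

Q̄_A / Q̄_B ≈ 0.910

— Configuration A (φ=-54.5°):
Solar longitude: λ_s = 360° × (40 − 80)/365.25 = -39.425°, i.e. -39.425° + 360° = 320.575°.
sin δ = sin 23.44° × sin 320.575° = -0.25262, so δ = -14.633°.
cos H₀ = −tan(-54.5°) tan(-14.633°) = -0.3660, H₀ = 1.9455 rad.
Bracket: H₀ sin φ sin δ + cos φ cos δ sin H₀ = 1.9455×-0.81412×-0.25262 + 0.58070×0.96756×0.93060 = 0.400117 + 0.522869 = 0.922986.
Q̄ = (S₀/π) × [bracket] = (1361/π) × 0.922986 = 399.86 W/m².
— Configuration B (φ=-8.1°):
cos H₀ = −tan(-8.1°) tan(-14.633°) = -0.0372, H₀ = 1.6080 rad.
Bracket: H₀ sin φ sin δ + cos φ cos δ sin H₀ = 1.6080×-0.14090×-0.25262 + 0.99002×0.96756×0.99931 = 0.057235 + 0.957243 = 1.014478.
Q̄ = (S₀/π) × [bracket] = (1361/π) × 1.014478 = 439.49 W/m².
Ratio Q̄_A / Q̄_B = 399.86 / 439.49 = 0.9098.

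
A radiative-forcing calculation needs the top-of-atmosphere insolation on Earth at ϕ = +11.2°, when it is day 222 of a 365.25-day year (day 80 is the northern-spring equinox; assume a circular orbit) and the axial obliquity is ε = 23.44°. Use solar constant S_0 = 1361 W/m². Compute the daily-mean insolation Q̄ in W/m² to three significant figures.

Q̄ ≈ 445 W/m²

Solar longitude: L_s = 360° × (222 − 80)/365.25 = 139.959°.
sin δ = sin 23.44° × sin 139.959° = 0.25591, so δ = +14.828°.
cos h₀ = −tan(+11.2°) tan(+14.828°) = -0.0524, h₀ = 1.6232 rad.
Bracket: h₀ sin ϕ sin δ + cos ϕ cos δ sin h₀ = 1.6232×0.19423×0.25591 + 0.98096×0.96670×0.99863 = 0.080682 + 0.946995 = 1.027677.
Q̄ = (S_0/π) × [bracket] = (1361/π) × 1.027677 = 445.2 W/m².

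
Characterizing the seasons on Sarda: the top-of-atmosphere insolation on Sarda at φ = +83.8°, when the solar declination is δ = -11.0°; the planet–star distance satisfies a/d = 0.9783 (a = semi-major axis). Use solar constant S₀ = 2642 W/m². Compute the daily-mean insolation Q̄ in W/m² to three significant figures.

Q̄ ≈ 0.00 W/m²

cos H₀ = −tan(+83.8°) tan(-11.000°) = 1.7893 ≥ 1 ⇒ polar night, H₀ = 0 and Q̄ = 0.
Inverse-square distance factor (a/d)² = 0.9783² = 0.957071.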